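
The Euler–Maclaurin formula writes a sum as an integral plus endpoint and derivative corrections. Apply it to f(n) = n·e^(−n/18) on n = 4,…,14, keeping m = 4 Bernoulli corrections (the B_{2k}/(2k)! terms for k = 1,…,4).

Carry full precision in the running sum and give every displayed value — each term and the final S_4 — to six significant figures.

S_4 ≈ 57.2368

Integral: ∫_4^14 x·e^(−x/18) dx = 52.4627.
½[f(4) + f(14)] = ½[3.20295 + 6.43196] = 4.81746.
So far: 57.2802.
k=1: B_{2}/(2)! × [f^{(1)}(14) − f^{(1)}(4)] = 1/12 × (0.102095 − 0.622796) = -0.0433918.
After k=1: 57.2368.
k=2: B_{4}/(4)! × [f^{(3)}(14) − f^{(3)}(4)] = −1/720 × (0.00315107 − 0.00686503) = 5.15828e-06.
After k=2: 57.2368.
k=3: B_{6}/(6)! × [f^{(5)}(14) − f^{(5)}(4)] = 1/30240 × (1.84785e-05 − 3.64440e-05) = -5.94098e-10.
After k=3: 57.2368.
k=4: B_{8}/(8)! × [f^{(7)}(14) − f^{(7)}(4)] = −1/1209600 × (8.40477e-08 − 1.59567e-07) = 6.24331e-14.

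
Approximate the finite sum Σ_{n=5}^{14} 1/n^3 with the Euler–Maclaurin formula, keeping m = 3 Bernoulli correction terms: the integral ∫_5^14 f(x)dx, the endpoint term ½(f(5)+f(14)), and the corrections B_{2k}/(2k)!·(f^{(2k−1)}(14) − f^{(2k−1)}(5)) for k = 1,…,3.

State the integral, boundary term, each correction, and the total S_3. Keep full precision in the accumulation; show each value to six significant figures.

The integral term ∫_5^14 1/x^3 dx = 0.0174490.
Endpoint term: (f(5) + f(14))/2 = (0.00800000 + 0.000364431)/2 = 0.00418222.
Integral + boundary = 0.0216312.
k=1: B_{2}/(2)! × [f^{(1)}(14) − f^{(1)}(5)] = 1/12 × (-7.80925e-05 − (-0.00480000)) = 0.000393492.
After k=1: 0.0220247.
k=2: B_{4}/(4)! × [f^{(3)}(14) − f^{(3)}(5)] = −1/720 × (-7.96862e-06 − (-0.00384000)) = -5.32227e-06.
After k=2: 0.0220194.
k=3: B_{6}/(6)! × [f^{(5)}(14) − f^{(5)}(5)] = 1/30240 × (-1.70756e-06 − (-0.00645120)) = 2.13277e-07.

S_3 ≈ 0.0220196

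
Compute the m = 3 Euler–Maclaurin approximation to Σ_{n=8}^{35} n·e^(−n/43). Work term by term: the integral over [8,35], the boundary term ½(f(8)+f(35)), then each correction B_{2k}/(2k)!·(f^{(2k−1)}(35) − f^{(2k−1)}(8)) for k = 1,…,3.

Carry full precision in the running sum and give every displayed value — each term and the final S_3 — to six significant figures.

Integral: ∫_8^35 x·e^(−x/43) dx = 334.539.
½[f(8) + f(35)] = ½[6.64188 + 15.5086] = 11.0752.
So far: 345.614.
Order-1 term: 1/12 · (0.0824377 − 0.675773) = -0.0494446.
Running total after k=1: 345.564.
Order-2 term: −1/720 · (0.000523874 − 0.00126352) = 1.02728e-06.
Running total after k=2: 345.564.
Order-3 term: 1/30240 · (5.42544e-07 − 1.16904e-06) = -2.07174e-11.

S_3 ≈ 345.564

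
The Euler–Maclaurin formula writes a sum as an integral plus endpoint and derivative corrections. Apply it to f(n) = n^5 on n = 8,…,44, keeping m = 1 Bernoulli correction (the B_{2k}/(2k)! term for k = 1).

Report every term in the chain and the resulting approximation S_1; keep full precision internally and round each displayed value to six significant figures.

S_1 ≈ 1.29338e+09

The integral term ∫_8^44 x^5 dx = 1.20934e+09.
Endpoint term: (f(8) + f(44))/2 = (32768.0 + 1.64916e+08)/2 = 8.24745e+07.
Integral + boundary = 1.29182e+09.
k=1: B_{2}/(2)! × [f^{(1)}(44) − f^{(1)}(8)] = 1/12 × (1.87405e+07 − 20480.0) = 1.56000e+06.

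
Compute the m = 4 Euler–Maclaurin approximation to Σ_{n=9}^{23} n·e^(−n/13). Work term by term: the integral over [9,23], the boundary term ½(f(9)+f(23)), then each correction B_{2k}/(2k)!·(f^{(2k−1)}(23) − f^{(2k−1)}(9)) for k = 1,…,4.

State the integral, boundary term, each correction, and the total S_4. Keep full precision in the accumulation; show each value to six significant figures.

The integral term ∫_9^23 x·e^(−x/13) dx = 63.3429.
Boundary: ½(f(9) + f(23)) = ½(4.50378 + 3.92067) = 4.21223.
Running total after boundary: 67.5551.
k=1: B_{2}/(2)! × [f^{(1)}(23) − f^{(1)}(9)] = 1/12 × (-0.131126 − 0.153975) = -0.0237585.
After k=1: 67.5314.
k=2: B_{4}/(4)! × [f^{(3)}(23) − f^{(3)}(9)] = −1/720 × (0.00124143 − 0.00683323) = 7.76638e-06.
After k=2: 67.5314.
k=3: B_{6}/(6)! × [f^{(5)}(23) − f^{(5)}(9)] = 1/30240 × (1.92826e-05 − 7.54755e-05) = -1.85823e-09.
After k=3: 67.5314.
k=4: B_{8}/(8)! × [f^{(7)}(23) − f^{(7)}(9)] = −1/1209600 × (1.84730e-07 − 6.53951e-07) = 3.87914e-13.

S_4 ≈ 67.5314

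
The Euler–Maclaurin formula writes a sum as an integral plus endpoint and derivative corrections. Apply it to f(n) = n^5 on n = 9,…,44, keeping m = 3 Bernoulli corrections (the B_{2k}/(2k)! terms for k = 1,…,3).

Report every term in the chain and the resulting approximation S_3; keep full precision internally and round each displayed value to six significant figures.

The integral term ∫_9^44 x^5 dx = 1.20930e+09.
Boundary: ½(f(9) + f(44)) = ½(59049.0 + 1.64916e+08) = 8.24876e+07.
So far: 1.29178e+09.
Correction k=1: B_{2}/2! · (f^{(1)}(44) − f^{(1)}(9)) = 1/12 · (1.87405e+07 − 32805.0) = 1.55897e+06.
After k=1: 1.29334e+09.
Correction k=2: B_{4}/4! · (f^{(3)}(44) − f^{(3)}(9)) = −1/720 · (116160 − 4860.00) = -154.583.
After k=2: 1.29334e+09.
Correction k=3: B_{6}/6! · (f^{(5)}(44) − f^{(5)}(9)) = 1/30240 · (120.000 − 120.000) = 0.00000.

S_3 ≈ 1.29334e+09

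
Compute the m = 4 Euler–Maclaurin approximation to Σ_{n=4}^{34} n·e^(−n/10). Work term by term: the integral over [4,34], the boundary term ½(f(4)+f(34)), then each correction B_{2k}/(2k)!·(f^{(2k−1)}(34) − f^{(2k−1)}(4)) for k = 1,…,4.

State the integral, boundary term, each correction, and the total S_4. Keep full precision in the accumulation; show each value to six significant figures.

Integral: ∫_4^34 x·e^(−x/10) dx = 79.1606.
Endpoint term: (f(4) + f(34))/2 = (2.68128 + 1.13469)/2 = 1.90799.
Integral + boundary = 81.0686.
Correction k=1: B_{2}/2! · (f^{(1)}(34) − f^{(1)}(4)) = 1/12 · (-0.0800958 − 0.402192) = -0.0401907.
Partial sum through k=1: 81.0284.
Correction k=2: B_{4}/4! · (f^{(3)}(34) − f^{(3)}(4)) = −1/720 · (-0.000133493 − 0.0174283) = 2.43914e-05.
Partial sum through k=2: 81.0284.
Correction k=3: B_{6}/6! · (f^{(5)}(34) − f^{(5)}(4)) = 1/30240 · (5.33972e-06 − 0.000308347) = -1.00201e-08.
Partial sum through k=3: 81.0284.
Correction k=4: B_{8}/8! · (f^{(7)}(34) − f^{(7)}(4)) = −1/1209600 · (1.20144e-07 − 4.42411e-06) = 3.55818e-12.

S_4 ≈ 81.0284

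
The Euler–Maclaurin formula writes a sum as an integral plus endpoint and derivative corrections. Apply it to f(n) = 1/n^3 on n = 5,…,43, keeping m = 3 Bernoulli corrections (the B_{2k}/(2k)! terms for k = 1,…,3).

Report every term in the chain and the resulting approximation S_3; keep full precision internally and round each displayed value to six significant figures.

S_3 ≈ 0.0241307

Integral: ∫_5^43 1/x^3 dx = 0.0197296.
Endpoint term: (f(5) + f(43))/2 = (0.00800000 + 1.25775e-05)/2 = 0.00400629.
So far: 0.0237359.
Correction k=1: B_{2}/2! · (f^{(1)}(43) − f^{(1)}(5)) = 1/12 · (-8.77501e-07 − (-0.00480000)) = 0.000399927.
Running total after k=1: 0.0241358.
Correction k=2: B_{4}/4! · (f^{(3)}(43) − f^{(3)}(5)) = −1/720 · (-9.49162e-09 − (-0.00384000)) = -5.33332e-06.
Running total after k=2: 0.0241305.
Correction k=3: B_{6}/6! · (f^{(5)}(43) − f^{(5)}(5)) = 1/30240 · (-2.15602e-10 − (-0.00645120)) = 2.13333e-07.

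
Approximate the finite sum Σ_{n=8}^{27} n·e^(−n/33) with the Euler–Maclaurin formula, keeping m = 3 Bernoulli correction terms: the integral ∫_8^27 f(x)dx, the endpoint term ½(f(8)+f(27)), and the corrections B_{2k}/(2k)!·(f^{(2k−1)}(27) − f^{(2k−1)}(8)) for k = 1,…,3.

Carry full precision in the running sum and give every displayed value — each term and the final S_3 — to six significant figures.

S_3 ≈ 197.141

∫_8^27 x·e^(−x/33) dx evaluates to 188.089.
½[f(8) + f(27)] = ½[6.27779 + 11.9133] = 9.09554.
Integral + boundary = 197.184.
Order-1 term: 1/12 · (0.0802242 − 0.594487) = -0.0428553.
After k=1: 197.141.
Order-2 term: −1/720 · (0.000884013 − 0.00198708) = 1.53204e-06.
After k=2: 197.141.
Order-3 term: 1/30240 · (1.55589e-06 − 3.14808e-06) = -5.26521e-11.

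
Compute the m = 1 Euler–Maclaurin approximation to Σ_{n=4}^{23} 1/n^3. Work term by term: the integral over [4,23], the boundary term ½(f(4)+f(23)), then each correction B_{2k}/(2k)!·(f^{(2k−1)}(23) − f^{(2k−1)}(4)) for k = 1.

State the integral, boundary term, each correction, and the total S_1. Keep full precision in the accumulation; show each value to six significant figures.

The integral term ∫_4^23 1/x^3 dx = 0.0303048.
Endpoint term: (f(4) + f(23))/2 = (0.0156250 + 8.21895e-05)/2 = 0.00785359.
Integral + boundary = 0.0381584.
Order-1 term: 1/12 · (-1.07204e-05 − (-0.0117188)) = 0.000975669.

S_1 ≈ 0.0391341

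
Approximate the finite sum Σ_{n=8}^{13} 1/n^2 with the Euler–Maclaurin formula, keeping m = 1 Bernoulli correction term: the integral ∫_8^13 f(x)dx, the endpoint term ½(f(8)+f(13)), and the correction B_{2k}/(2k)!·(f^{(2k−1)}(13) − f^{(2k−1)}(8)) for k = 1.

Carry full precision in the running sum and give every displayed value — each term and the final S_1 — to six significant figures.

S_1 ≈ 0.0590977

∫_8^13 1/x^2 dx evaluates to 0.0480769.
½[f(8) + f(13)] = ½[0.0156250 + 0.00591716] = 0.0107711.
So far: 0.0588480.
Correction k=1: B_{2}/2! · (f^{(1)}(13) − f^{(1)}(8)) = 1/12 · (-0.000910332 − (-0.00390625)) = 0.000249660.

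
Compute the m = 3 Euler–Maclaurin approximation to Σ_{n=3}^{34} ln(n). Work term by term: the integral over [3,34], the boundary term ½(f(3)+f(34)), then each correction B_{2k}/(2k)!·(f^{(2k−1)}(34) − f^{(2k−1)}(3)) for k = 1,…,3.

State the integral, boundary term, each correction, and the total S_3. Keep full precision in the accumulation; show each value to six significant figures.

Integral: ∫_3^34 ln(x) dx = 85.6004.
Endpoint term: (f(3) + f(34))/2 = (1.09861 + 3.52636)/2 = 2.31249.
Integral + boundary = 87.9129.
Order-1 term: 1/12 · (0.0294118 − 0.333333) = -0.0253268.
After k=1: 87.8876.
Order-2 term: −1/720 · (5.08854e-05 − 0.0740741) = 0.000102810.
After k=2: 87.8877.
Order-3 term: 1/30240 · (5.28222e-07 − 0.0987654) = -3.26604e-06.

S_3 ≈ 87.8877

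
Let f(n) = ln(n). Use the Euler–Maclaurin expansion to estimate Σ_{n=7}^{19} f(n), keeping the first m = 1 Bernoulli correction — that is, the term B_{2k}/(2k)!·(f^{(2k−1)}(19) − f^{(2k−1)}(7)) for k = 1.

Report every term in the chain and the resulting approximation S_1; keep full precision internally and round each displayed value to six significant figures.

∫_7^19 ln(x) dx evaluates to 30.3230.
½[f(7) + f(19)] = ½[1.94591 + 2.94444] = 2.44517.
Integral + boundary = 32.7681.
Correction k=1: B_{2}/2! · (f^{(1)}(19) − f^{(1)}(7)) = 1/12 · (0.0526316 − 0.142857) = -0.00751880.

S_1 ≈ 32.7606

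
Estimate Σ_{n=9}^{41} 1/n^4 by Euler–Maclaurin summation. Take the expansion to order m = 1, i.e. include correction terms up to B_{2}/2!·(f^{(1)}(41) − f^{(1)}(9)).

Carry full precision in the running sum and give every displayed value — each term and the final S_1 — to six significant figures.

Integral: ∫_9^41 1/x^4 dx = 0.000452411.
½[f(9) + f(41)] = ½[0.000152416 + 3.53887e-07] = 7.63848e-05.
So far: 0.000528796.
k=1: B_{2}/(2)! × [f^{(1)}(41) − f^{(1)}(9)] = 1/12 × (-3.45256e-08 − (-6.77404e-05)) = 5.64215e-06.

S_1 ≈ 0.000534438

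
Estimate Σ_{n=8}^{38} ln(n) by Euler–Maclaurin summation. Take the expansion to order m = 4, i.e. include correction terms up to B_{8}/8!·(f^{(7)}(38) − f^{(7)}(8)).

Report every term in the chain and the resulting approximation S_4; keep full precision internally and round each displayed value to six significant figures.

S_4 ≈ 94.4430

∫_8^38 ln(x) dx evaluates to 91.5927.
½[f(8) + f(38)] = ½[2.07944 + 3.63759] = 2.85851.
Integral + boundary = 94.4513.
Order-1 term: 1/12 · (0.0263158 − 0.125000) = -0.00822368.
Partial sum through k=1: 94.4430.
Order-2 term: −1/720 · (3.64485e-05 − 0.00390625) = 5.37472e-06.
Partial sum through k=2: 94.4430.
Order-3 term: 1/30240 · (3.02896e-07 − 0.000732422) = -2.42103e-08.
Partial sum through k=3: 94.4430.
Order-4 term: −1/1209600 · (6.29285e-09 − 0.000343323) = 2.83826e-10.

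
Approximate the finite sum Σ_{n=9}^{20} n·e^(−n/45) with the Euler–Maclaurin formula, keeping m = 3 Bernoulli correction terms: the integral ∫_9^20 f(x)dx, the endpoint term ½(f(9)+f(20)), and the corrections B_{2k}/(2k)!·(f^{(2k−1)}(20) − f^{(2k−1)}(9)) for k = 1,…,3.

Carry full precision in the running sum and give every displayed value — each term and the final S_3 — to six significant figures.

Integral: ∫_9^20 x·e^(−x/45) dx = 114.063.
Endpoint term: (f(9) + f(20))/2 = (7.36858 + 12.8236)/2 = 10.0961.
Integral + boundary = 124.159.
Correction k=1: B_{2}/2! · (f^{(1)}(20) − f^{(1)}(9)) = 1/12 · (0.356211 − 0.654985) = -0.0248978.
Partial sum through k=1: 124.134.
Correction k=2: B_{4}/4! · (f^{(3)}(20) − f^{(3)}(9)) = −1/720 · (0.000809171 − 0.00113207) = 4.48473e-07.
Partial sum through k=2: 124.134.
Correction k=3: B_{6}/6! · (f^{(5)}(20) − f^{(5)}(9)) = 1/30240 · (7.12314e-07 − 9.58368e-07) = -8.13670e-12.

S_3 ≈ 124.134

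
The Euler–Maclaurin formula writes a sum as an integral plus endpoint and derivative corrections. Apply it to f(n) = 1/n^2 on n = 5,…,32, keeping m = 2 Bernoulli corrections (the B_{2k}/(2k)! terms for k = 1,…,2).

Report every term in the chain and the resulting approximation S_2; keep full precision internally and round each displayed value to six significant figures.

S_2 ≈ 0.190556

Integral: ∫_5^32 1/x^2 dx = 0.168750.
Endpoint term: (f(5) + f(32))/2 = (0.0400000 + 0.000976562)/2 = 0.0204883.
Running total after boundary: 0.189238.
k=1: B_{2}/(2)! × [f^{(1)}(32) − f^{(1)}(5)] = 1/12 × (-6.10352e-05 − (-0.0160000)) = 0.00132825.
Partial sum through k=1: 0.190567.
k=2: B_{4}/(4)! × [f^{(3)}(32) − f^{(3)}(5)] = −1/720 × (-7.15256e-07 − (-0.00768000)) = -1.06657e-05.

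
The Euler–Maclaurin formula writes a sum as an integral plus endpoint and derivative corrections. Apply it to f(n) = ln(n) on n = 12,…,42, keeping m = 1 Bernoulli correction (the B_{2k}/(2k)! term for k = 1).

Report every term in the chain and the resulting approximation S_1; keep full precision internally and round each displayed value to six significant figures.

S_1 ≈ 100.270

The integral term ∫_12^42 ln(x) dx = 97.1632.
Endpoint term: (f(12) + f(42))/2 = (2.48491 + 3.73767)/2 = 3.11129.
Integral + boundary = 100.275.
k=1: B_{2}/(2)! × [f^{(1)}(42) − f^{(1)}(12)] = 1/12 × (0.0238095 − 0.0833333) = -0.00496032.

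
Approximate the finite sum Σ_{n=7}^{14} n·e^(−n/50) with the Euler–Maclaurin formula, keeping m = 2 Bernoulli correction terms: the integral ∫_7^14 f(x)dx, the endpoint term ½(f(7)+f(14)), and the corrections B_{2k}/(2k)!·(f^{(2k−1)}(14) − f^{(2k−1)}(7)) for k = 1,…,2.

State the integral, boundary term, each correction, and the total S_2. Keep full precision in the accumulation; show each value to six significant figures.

Integral: ∫_7^14 x·e^(−x/50) dx = 59.1630.
Endpoint term: (f(7) + f(14))/2 = (6.08551 + 10.5810)/2 = 8.33324.
Running total after boundary: 67.4962.
Correction k=1: B_{2}/2! · (f^{(1)}(14) − f^{(1)}(7)) = 1/12 · (0.544164 − 0.747648) = -0.0169570.
Running total after k=1: 67.4793.
Correction k=2: B_{4}/4! · (f^{(3)}(14) − f^{(3)}(7)) = −1/720 · (0.000822293 − 0.000994546) = 2.39240e-07.

S_2 ≈ 67.4793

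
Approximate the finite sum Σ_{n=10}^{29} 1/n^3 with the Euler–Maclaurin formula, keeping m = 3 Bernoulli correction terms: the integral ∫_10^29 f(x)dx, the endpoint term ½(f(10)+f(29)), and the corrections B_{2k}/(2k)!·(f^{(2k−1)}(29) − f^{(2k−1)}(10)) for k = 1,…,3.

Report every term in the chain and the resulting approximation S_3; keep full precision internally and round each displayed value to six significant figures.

S_3 ≈ 0.00495053

∫_10^29 1/x^3 dx evaluates to 0.00440547.
½[f(10) + f(29)] = ½[0.00100000 + 4.10021e-05] = 0.000520501.
Integral + boundary = 0.00492597.
Correction k=1: B_{2}/2! · (f^{(1)}(29) − f^{(1)}(10)) = 1/12 · (-4.24160e-06 − (-0.000300000)) = 2.46465e-05.
After k=1: 0.00495062.
Correction k=2: B_{4}/4! · (f^{(3)}(29) − f^{(3)}(10)) = −1/720 · (-1.00870e-07 − (-6.00000e-05)) = -8.31932e-08.
After k=2: 0.00495053.
Correction k=3: B_{6}/6! · (f^{(5)}(29) − f^{(5)}(10)) = 1/30240 · (-5.03752e-09 − (-2.52000e-05)) = 8.33167e-10.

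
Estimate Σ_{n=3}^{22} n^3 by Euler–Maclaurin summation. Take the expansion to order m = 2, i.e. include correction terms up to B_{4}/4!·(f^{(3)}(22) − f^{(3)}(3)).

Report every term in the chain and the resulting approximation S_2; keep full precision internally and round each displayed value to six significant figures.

∫_3^22 x^3 dx evaluates to 58543.8.
½[f(3) + f(22)] = ½[27.0000 + 10648.0] = 5337.50.
Integral + boundary = 63881.2.
k=1: B_{2}/(2)! × [f^{(1)}(22) − f^{(1)}(3)] = 1/12 × (1452.00 − 27.0000) = 118.750.
Partial sum through k=1: 64000.0.
k=2: B_{4}/(4)! × [f^{(3)}(22) − f^{(3)}(3)] = −1/720 × (6.00000 − 6.00000) = 0.00000.

S_2 ≈ 64000.0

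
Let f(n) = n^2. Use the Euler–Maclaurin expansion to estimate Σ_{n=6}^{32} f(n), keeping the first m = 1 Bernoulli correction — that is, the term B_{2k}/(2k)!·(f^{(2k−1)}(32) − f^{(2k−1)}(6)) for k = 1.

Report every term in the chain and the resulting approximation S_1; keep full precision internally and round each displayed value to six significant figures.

S_1 ≈ 11385.0

The integral term ∫_6^32 x^2 dx = 10850.7.
Boundary: ½(f(6) + f(32)) = ½(36.0000 + 1024.00) = 530.000.
So far: 11380.7.
Order-1 term: 1/12 · (64.0000 − 12.0000) = 4.33333.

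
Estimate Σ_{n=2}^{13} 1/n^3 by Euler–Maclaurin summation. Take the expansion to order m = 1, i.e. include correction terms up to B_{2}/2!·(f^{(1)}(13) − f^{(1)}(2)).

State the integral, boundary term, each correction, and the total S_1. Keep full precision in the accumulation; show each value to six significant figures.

∫_2^13 1/x^3 dx evaluates to 0.122041.
Boundary: ½(f(2) + f(13)) = ½(0.125000 + 0.000455166) = 0.0627276.
So far: 0.184769.
Correction k=1: B_{2}/2! · (f^{(1)}(13) − f^{(1)}(2)) = 1/12 · (-0.000105038 − (-0.187500)) = 0.0156162.

S_1 ≈ 0.200385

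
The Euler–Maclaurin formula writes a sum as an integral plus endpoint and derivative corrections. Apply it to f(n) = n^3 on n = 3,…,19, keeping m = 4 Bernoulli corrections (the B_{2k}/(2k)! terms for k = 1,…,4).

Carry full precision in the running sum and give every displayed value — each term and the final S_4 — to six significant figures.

Integral: ∫_3^19 x^3 dx = 32560.0.
½[f(3) + f(19)] = ½[27.0000 + 6859.00] = 3443.00.
So far: 36003.0.
k=1: B_{2}/(2)! × [f^{(1)}(19) − f^{(1)}(3)] = 1/12 × (1083.00 − 27.0000) = 88.0000.
After k=1: 36091.0.
k=2: B_{4}/(4)! × [f^{(3)}(19) − f^{(3)}(3)] = −1/720 × (6.00000 − 6.00000) = 0.00000.
After k=2: 36091.0.
k=3: B_{6}/(6)! × [f^{(5)}(19) − f^{(5)}(3)] = 1/30240 × (0.00000 − 0.00000) = 0.00000.
After k=3: 36091.0.
k=4: B_{8}/(8)! × [f^{(7)}(19) − f^{(7)}(3)] = −1/1209600 × (0.00000 − 0.00000) = 0.00000.

S_4 ≈ 36091.0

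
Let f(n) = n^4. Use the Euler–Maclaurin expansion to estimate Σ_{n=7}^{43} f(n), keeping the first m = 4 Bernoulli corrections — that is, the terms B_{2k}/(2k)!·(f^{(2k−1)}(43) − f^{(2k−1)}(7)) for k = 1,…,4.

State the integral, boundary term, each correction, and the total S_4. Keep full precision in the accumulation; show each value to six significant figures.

S_4 ≈ 3.11353e+07

∫_7^43 x^4 dx evaluates to 2.93983e+07.
Boundary: ½(f(7) + f(43)) = ½(2401.00 + 3.41880e+06) = 1.71060e+06.
Integral + boundary = 3.11089e+07.
Order-1 term: 1/12 · (318028 − 1372.00) = 26388.0.
Running total after k=1: 3.11353e+07.
Order-2 term: −1/720 · (1032.00 − 168.000) = -1.20000.
Running total after k=2: 3.11353e+07.
Order-3 term: 1/30240 · (0.00000 − 0.00000) = 0.00000.
Running total after k=3: 3.11353e+07.
Order-4 term: −1/1209600 · (0.00000 − 0.00000) = 0.00000.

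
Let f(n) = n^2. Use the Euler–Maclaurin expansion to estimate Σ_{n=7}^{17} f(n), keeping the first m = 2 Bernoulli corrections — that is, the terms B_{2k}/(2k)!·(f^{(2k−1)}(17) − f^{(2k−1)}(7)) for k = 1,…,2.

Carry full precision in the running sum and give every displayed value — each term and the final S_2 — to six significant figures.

Integral: ∫_7^17 x^2 dx = 1523.33.
Boundary: ½(f(7) + f(17)) = ½(49.0000 + 289.000) = 169.000.
Integral + boundary = 1692.33.
Correction k=1: B_{2}/2! · (f^{(1)}(17) − f^{(1)}(7)) = 1/12 · (34.0000 − 14.0000) = 1.66667.
Running total after k=1: 1694.00.
Correction k=2: B_{4}/4! · (f^{(3)}(17) − f^{(3)}(7)) = −1/720 · (0.00000 − 0.00000) = 0.00000.

S_2 ≈ 1694.00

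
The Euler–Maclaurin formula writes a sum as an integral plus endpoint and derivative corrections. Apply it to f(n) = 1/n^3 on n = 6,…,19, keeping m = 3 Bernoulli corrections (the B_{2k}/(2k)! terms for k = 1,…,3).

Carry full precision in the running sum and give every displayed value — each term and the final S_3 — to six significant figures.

∫_6^19 1/x^3 dx evaluates to 0.0125038.
½[f(6) + f(19)] = ½[0.00462963 + 0.000145794] = 0.00238771.
Running total after boundary: 0.0148916.
Order-1 term: 1/12 · (-2.30201e-05 − (-0.00231481)) = 0.000190983.
Partial sum through k=1: 0.0150825.
Order-2 term: −1/720 · (-1.27535e-06 − (-0.00128601)) = -1.78435e-06.
Partial sum through k=2: 0.0150808.
Order-3 term: 1/30240 · (-1.48379e-07 − (-0.00150034)) = 4.96096e-08.

S_3 ≈ 0.0150808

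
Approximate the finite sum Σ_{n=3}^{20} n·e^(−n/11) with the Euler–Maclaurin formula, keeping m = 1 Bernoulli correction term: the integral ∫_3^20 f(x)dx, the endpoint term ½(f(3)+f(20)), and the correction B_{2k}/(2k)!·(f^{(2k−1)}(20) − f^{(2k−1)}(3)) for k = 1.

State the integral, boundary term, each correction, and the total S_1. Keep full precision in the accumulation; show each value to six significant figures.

The integral term ∫_3^20 x·e^(−x/11) dx = 61.8889.
Boundary: ½(f(3) + f(20)) = ½(2.28390 + 3.24641) = 2.76516.
So far: 64.6541.
k=1: B_{2}/(2)! × [f^{(1)}(20) − f^{(1)}(3)] = 1/12 × (-0.132808 − 0.553673) = -0.0572067.

S_1 ≈ 64.5969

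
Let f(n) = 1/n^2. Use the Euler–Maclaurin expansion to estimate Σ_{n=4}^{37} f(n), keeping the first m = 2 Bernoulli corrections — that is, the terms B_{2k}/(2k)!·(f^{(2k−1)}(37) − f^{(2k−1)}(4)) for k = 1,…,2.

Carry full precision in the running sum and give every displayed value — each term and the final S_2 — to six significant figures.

∫_4^37 1/x^2 dx evaluates to 0.222973.
Boundary: ½(f(4) + f(37)) = ½(0.0625000 + 0.000730460) = 0.0316152.
Integral + boundary = 0.254588.
k=1: B_{2}/(2)! × [f^{(1)}(37) − f^{(1)}(4)] = 1/12 × (-3.94843e-05 − (-0.0312500)) = 0.00260088.
After k=1: 0.257189.
k=2: B_{4}/(4)! × [f^{(3)}(37) − f^{(3)}(4)] = −1/720 × (-3.46101e-07 − (-0.0234375)) = -3.25516e-05.

S_2 ≈ 0.257157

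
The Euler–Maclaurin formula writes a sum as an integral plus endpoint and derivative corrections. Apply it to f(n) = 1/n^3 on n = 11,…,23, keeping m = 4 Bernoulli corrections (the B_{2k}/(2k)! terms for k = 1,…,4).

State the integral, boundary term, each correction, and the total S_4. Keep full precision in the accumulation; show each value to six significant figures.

Integral: ∫_11^23 1/x^3 dx = 0.00318705.
Boundary: ½(f(11) + f(23)) = ½(0.000751315 + 8.21895e-05) = 0.000416752.
So far: 0.00360380.
k=1: B_{2}/(2)! × [f^{(1)}(23) − f^{(1)}(11)] = 1/12 × (-1.07204e-05 − (-0.000204904)) = 1.61820e-05.
Running total after k=1: 0.00361999.
k=2: B_{4}/(4)! × [f^{(3)}(23) − f^{(3)}(11)] = −1/720 × (-4.05307e-07 − (-3.38684e-05)) = -4.64766e-08.
Running total after k=2: 0.00361994.
k=3: B_{6}/(6)! × [f^{(5)}(23) − f^{(5)}(11)] = 1/30240 × (-3.21794e-08 − (-1.17560e-05)) = 3.87692e-10.
Running total after k=3: 0.00361994.
k=4: B_{8}/(8)! × [f^{(7)}(23) − f^{(7)}(11)] = −1/1209600 × (-4.37980e-09 − (-6.99530e-06)) = -5.77953e-12.

S_4 ≈ 0.00361994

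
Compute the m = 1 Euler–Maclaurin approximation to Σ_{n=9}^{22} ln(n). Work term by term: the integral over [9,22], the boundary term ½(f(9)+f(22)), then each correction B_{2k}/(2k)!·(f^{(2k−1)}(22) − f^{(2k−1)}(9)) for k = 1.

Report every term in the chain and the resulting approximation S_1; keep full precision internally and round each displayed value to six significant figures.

S_1 ≈ 37.8666

The integral term ∫_9^22 ln(x) dx = 35.2279.
Endpoint term: (f(9) + f(22))/2 = (2.19722 + 3.09104)/2 = 2.64413.
Integral + boundary = 37.8720.
Correction k=1: B_{2}/2! · (f^{(1)}(22) − f^{(1)}(9)) = 1/12 · (0.0454545 − 0.111111) = -0.00547138.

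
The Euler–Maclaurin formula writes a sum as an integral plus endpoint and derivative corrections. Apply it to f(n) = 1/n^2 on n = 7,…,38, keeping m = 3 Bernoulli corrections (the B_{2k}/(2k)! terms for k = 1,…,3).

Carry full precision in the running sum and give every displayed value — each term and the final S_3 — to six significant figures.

S_3 ≈ 0.127573

Integral: ∫_7^38 1/x^2 dx = 0.116541.
½[f(7) + f(38)] = ½[0.0204082 + 0.000692521] = 0.0105503.
So far: 0.127092.
k=1: B_{2}/(2)! × [f^{(1)}(38) − f^{(1)}(7)] = 1/12 × (-3.64485e-05 − (-0.00583090)) = 0.000482871.
After k=1: 0.127575.
k=2: B_{4}/(4)! × [f^{(3)}(38) − f^{(3)}(7)] = −1/720 × (-3.02896e-07 − (-0.00142798)) = -1.98288e-06.
After k=2: 0.127573.
k=3: B_{6}/(6)! × [f^{(5)}(38) − f^{(5)}(7)] = 1/30240 × (-6.29285e-09 − (-0.000874271)) = 2.89109e-08.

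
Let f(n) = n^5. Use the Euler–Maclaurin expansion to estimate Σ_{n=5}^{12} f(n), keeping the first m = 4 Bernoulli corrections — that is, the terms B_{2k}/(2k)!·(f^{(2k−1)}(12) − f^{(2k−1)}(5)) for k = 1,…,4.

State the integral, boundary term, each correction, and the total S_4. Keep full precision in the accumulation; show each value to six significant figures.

The integral term ∫_5^12 x^5 dx = 495060.
Boundary: ½(f(5) + f(12)) = ½(3125.00 + 248832) = 125978.
Integral + boundary = 621038.
Order-1 term: 1/12 · (103680 − 3125.00) = 8379.58.
Running total after k=1: 629418.
Order-2 term: −1/720 · (8640.00 − 1500.00) = -9.91667.
Running total after k=2: 629408.
Order-3 term: 1/30240 · (120.000 − 120.000) = 0.00000.
Running total after k=3: 629408.
Order-4 term: −1/1209600 · (0.00000 − 0.00000) = 0.00000.

S_4 ≈ 629408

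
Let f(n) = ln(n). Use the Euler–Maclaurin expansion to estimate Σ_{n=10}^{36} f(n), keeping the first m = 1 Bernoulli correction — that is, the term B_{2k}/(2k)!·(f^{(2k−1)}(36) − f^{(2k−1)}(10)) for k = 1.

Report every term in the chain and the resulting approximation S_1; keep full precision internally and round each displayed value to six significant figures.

S_1 ≈ 82.9179

Integral: ∫_10^36 ln(x) dx = 79.9808.
½[f(10) + f(36)] = ½[2.30259 + 3.58352] = 2.94305.
Running total after boundary: 82.9239.
Order-1 term: 1/12 · (0.0277778 − 0.100000) = -0.00601852.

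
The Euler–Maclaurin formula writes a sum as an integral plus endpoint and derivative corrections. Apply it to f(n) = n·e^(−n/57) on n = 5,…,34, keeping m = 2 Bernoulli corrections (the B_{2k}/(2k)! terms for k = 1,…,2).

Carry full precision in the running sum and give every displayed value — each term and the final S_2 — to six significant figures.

S_2 ≈ 392.117

∫_5^34 x·e^(−x/57) dx evaluates to 380.516.
Boundary: ½(f(5) + f(34)) = ½(4.58009 + 18.7252) = 11.6526.
Integral + boundary = 392.168.
Order-1 term: 1/12 · (0.222229 − 0.835666) = -0.0511197.
Running total after k=1: 392.117.
Order-2 term: −1/720 · (0.000407421 − 0.000821084) = 5.74532e-07.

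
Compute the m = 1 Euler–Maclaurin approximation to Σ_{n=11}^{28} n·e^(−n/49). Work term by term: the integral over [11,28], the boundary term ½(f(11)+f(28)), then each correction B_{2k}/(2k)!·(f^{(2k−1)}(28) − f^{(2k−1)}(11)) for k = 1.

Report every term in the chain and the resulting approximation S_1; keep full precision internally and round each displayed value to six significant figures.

The integral term ∫_11^28 x·e^(−x/49) dx = 218.154.
Endpoint term: (f(11) + f(28))/2 = (8.78816 + 15.8121)/2 = 12.3001.
Integral + boundary = 230.454.
Order-1 term: 1/12 · (0.242022 − 0.619574) = -0.0314626.

S_1 ≈ 230.423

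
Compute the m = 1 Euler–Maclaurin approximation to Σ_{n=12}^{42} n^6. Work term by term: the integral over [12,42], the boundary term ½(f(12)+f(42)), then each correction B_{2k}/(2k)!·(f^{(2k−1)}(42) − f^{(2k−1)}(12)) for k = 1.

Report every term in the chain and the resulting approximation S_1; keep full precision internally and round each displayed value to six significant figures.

The integral term ∫_12^42 x^6 dx = 3.29291e+10.
Boundary: ½(f(12) + f(42)) = ½(2.98598e+06 + 5.48903e+09) = 2.74601e+09.
So far: 3.56751e+10.
k=1: B_{2}/(2)! × [f^{(1)}(42) − f^{(1)}(12)] = 1/12 × (7.84147e+08 − 1.49299e+06) = 6.52212e+07.

S_1 ≈ 3.57403e+10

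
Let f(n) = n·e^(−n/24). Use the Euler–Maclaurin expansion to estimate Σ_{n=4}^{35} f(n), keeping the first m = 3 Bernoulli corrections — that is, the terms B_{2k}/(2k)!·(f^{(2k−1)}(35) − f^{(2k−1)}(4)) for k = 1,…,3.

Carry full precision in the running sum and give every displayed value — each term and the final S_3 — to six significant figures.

S_3 ≈ 245.137

∫_4^35 x·e^(−x/24) dx evaluates to 239.441.
½[f(4) + f(35)] = ½[3.38593 + 8.14183] = 5.76388.
Running total after boundary: 245.204.
Order-1 term: 1/12 · (-0.106619 − 0.705401) = -0.0676684.
Partial sum through k=1: 245.137.
Order-2 term: −1/720 · (0.000622618 − 0.00416383) = 4.91835e-06.
Partial sum through k=2: 245.137.
Order-3 term: 1/30240 · (2.48323e-06 − 1.23316e-05) = -3.25674e-10.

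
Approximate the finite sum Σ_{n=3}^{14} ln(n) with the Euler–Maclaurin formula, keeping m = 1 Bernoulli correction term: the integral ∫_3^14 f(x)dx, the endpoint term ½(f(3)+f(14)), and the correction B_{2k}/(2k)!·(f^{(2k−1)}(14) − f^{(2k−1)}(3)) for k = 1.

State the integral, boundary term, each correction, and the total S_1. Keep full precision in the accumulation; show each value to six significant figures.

Integral: ∫_3^14 ln(x) dx = 22.6510.
½[f(3) + f(14)] = ½[1.09861 + 2.63906] = 1.86883.
Integral + boundary = 24.5198.
Order-1 term: 1/12 · (0.0714286 − 0.333333) = -0.0218254.

S_1 ≈ 24.4980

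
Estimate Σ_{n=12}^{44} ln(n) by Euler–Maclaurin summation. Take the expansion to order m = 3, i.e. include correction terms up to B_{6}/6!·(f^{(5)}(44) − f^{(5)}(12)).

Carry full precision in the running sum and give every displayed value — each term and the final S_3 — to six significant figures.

Integral: ∫_12^44 ln(x) dx = 104.685.
Boundary: ½(f(12) + f(44)) = ½(2.48491 + 3.78419) = 3.13455.
So far: 107.820.
Correction k=1: B_{2}/2! · (f^{(1)}(44) − f^{(1)}(12)) = 1/12 · (0.0227273 − 0.0833333) = -0.00505051.
After k=1: 107.815.
Correction k=2: B_{4}/4! · (f^{(3)}(44) − f^{(3)}(12)) = −1/720 · (2.34786e-05 − 0.00115741) = 1.57490e-06.
After k=2: 107.815.
Correction k=3: B_{6}/6! · (f^{(5)}(44) − f^{(5)}(12)) = 1/30240 · (1.45528e-07 − 9.64506e-05) = -3.18469e-09.

S_3 ≈ 107.815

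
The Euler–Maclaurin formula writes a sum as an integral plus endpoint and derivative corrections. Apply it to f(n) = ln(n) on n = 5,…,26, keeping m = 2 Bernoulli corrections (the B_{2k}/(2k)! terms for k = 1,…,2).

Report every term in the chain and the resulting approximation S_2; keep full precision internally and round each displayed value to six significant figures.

The integral term ∫_5^26 ln(x) dx = 55.6633.
½[f(5) + f(26)] = ½[1.60944 + 3.25810] = 2.43377.
So far: 58.0971.
Correction k=1: B_{2}/2! · (f^{(1)}(26) − f^{(1)}(5)) = 1/12 · (0.0384615 − 0.200000) = -0.0134615.
Running total after k=1: 58.0836.
Correction k=2: B_{4}/4! · (f^{(3)}(26) − f^{(3)}(5)) = −1/720 · (0.000113792 − 0.0160000) = 2.20642e-05.

S_2 ≈ 58.0836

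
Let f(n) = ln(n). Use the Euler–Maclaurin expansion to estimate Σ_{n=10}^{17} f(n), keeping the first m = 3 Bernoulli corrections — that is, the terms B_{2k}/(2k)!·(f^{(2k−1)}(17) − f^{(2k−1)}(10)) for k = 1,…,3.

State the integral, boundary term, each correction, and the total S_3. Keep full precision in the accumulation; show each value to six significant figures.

∫_10^17 ln(x) dx evaluates to 18.1388.
Boundary: ½(f(10) + f(17)) = ½(2.30259 + 2.83321) = 2.56790.
Running total after boundary: 20.7067.
Correction k=1: B_{2}/2! · (f^{(1)}(17) − f^{(1)}(10)) = 1/12 · (0.0588235 − 0.100000) = -0.00343137.
After k=1: 20.7032.
Correction k=2: B_{4}/4! · (f^{(3)}(17) − f^{(3)}(10)) = −1/720 · (0.000407083 − 0.00200000) = 2.21238e-06.
After k=2: 20.7032.
Correction k=3: B_{6}/6! · (f^{(5)}(17) − f^{(5)}(10)) = 1/30240 · (1.69031e-05 − 0.000240000) = -7.37754e-09.

S_3 ≈ 20.7032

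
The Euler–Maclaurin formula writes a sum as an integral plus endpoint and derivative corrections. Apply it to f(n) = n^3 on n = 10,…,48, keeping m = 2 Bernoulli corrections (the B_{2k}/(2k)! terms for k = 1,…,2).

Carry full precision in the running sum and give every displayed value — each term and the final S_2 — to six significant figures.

S_2 ≈ 1.38095e+06

The integral term ∫_10^48 x^3 dx = 1.32460e+06.
Boundary: ½(f(10) + f(48)) = ½(1000.00 + 110592) = 55796.0.
Running total after boundary: 1.38040e+06.
Correction k=1: B_{2}/2! · (f^{(1)}(48) − f^{(1)}(10)) = 1/12 · (6912.00 − 300.000) = 551.000.
Partial sum through k=1: 1.38095e+06.
Correction k=2: B_{4}/4! · (f^{(3)}(48) − f^{(3)}(10)) = −1/720 · (6.00000 − 6.00000) = 0.00000.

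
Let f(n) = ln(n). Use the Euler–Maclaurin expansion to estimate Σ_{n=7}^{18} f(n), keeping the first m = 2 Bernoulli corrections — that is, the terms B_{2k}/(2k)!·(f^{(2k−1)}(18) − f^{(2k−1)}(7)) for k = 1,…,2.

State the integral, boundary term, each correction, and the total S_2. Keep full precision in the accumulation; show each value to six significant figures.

Integral: ∫_7^18 ln(x) dx = 27.4053.
Boundary: ½(f(7) + f(18)) = ½(1.94591 + 2.89037) = 2.41814.
Integral + boundary = 29.8235.
Order-1 term: 1/12 · (0.0555556 − 0.142857) = -0.00727513.
Running total after k=1: 29.8162.
Order-2 term: −1/720 · (0.000342936 − 0.00583090) = 7.62218e-06.

S_2 ≈ 29.8162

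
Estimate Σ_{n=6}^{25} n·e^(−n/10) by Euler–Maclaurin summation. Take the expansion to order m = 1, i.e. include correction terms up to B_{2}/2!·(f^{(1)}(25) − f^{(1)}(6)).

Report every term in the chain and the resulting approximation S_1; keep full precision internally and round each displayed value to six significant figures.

Integral: ∫_6^25 x·e^(−x/10) dx = 59.0801.
½[f(6) + f(25)] = ½[3.29287 + 2.05212] = 2.67250.
Integral + boundary = 61.7526.
Correction k=1: B_{2}/2! · (f^{(1)}(25) − f^{(1)}(6)) = 1/12 · (-0.123127 − 0.219525) = -0.0285543.

S_1 ≈ 61.7241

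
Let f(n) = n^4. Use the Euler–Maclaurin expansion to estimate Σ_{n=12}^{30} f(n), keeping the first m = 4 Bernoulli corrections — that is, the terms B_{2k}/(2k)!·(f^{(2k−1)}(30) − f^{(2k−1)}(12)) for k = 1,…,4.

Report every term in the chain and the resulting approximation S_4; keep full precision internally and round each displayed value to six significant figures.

Integral: ∫_12^30 x^4 dx = 4.81023e+06.
Boundary: ½(f(12) + f(30)) = ½(20736.0 + 810000) = 415368.
Integral + boundary = 5.22560e+06.
Order-1 term: 1/12 · (108000 − 6912.00) = 8424.00.
Partial sum through k=1: 5.23403e+06.
Order-2 term: −1/720 · (720.000 − 288.000) = -0.600000.
Partial sum through k=2: 5.23402e+06.
Order-3 term: 1/30240 · (0.00000 − 0.00000) = 0.00000.
Partial sum through k=3: 5.23402e+06.
Order-4 term: −1/1209600 · (0.00000 − 0.00000) = 0.00000.

S_4 ≈ 5.23402e+06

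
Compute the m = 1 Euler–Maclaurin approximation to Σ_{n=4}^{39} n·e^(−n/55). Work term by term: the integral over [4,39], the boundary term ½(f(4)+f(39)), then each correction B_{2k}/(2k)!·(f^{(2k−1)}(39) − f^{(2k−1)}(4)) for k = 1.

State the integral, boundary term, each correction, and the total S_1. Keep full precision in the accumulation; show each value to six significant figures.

∫_4^39 x·e^(−x/55) dx evaluates to 473.265.
Endpoint term: (f(4) + f(39))/2 = (3.71942 + 19.1916)/2 = 11.4555.
Integral + boundary = 484.721.
k=1: B_{2}/(2)! × [f^{(1)}(39) − f^{(1)}(4)] = 1/12 × (0.143154 − 0.862229) = -0.0599229.

S_1 ≈ 484.661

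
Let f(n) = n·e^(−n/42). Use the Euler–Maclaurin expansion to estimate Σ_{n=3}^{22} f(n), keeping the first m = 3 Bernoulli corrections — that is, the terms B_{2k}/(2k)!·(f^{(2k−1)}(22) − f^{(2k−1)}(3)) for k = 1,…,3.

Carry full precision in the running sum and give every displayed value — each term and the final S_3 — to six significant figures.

S_3 ≈ 175.577

∫_3^22 x·e^(−x/42) dx evaluates to 167.714.
Endpoint term: (f(3) + f(22))/2 = (2.79319 + 13.0297)/2 = 7.91145.
So far: 175.625.
Correction k=1: B_{2}/2! · (f^{(1)}(22) − f^{(1)}(3)) = 1/12 · (0.282029 − 0.864558) = -0.0485441.
Running total after k=1: 175.577.
Correction k=2: B_{4}/4! · (f^{(3)}(22) − f^{(3)}(3)) = −1/720 · (0.000831377 − 0.00154574) = 9.92170e-07.
Running total after k=2: 175.577.
Correction k=3: B_{6}/6! · (f^{(5)}(22) − f^{(5)}(3)) = 1/30240 · (8.51969e-07 − 1.47470e-06) = -2.05929e-11.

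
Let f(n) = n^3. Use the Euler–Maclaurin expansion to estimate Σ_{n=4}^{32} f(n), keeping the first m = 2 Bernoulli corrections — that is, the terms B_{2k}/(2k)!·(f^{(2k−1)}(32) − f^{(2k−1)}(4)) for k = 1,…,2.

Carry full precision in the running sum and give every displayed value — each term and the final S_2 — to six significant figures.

∫_4^32 x^3 dx evaluates to 262080.
Boundary: ½(f(4) + f(32)) = ½(64.0000 + 32768.0) = 16416.0.
Running total after boundary: 278496.
Order-1 term: 1/12 · (3072.00 − 48.0000) = 252.000.
Partial sum through k=1: 278748.
Order-2 term: −1/720 · (6.00000 − 6.00000) = 0.00000.

S_2 ≈ 278748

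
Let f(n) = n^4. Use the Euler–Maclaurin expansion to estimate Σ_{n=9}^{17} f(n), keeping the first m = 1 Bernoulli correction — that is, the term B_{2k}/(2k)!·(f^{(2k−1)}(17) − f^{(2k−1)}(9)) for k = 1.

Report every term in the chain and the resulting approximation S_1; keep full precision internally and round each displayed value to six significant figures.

Integral: ∫_9^17 x^4 dx = 272162.
Endpoint term: (f(9) + f(17))/2 = (6561.00 + 83521.0)/2 = 45041.0.
Running total after boundary: 317203.
k=1: B_{2}/(2)! × [f^{(1)}(17) − f^{(1)}(9)] = 1/12 × (19652.0 − 2916.00) = 1394.67.

S_1 ≈ 318597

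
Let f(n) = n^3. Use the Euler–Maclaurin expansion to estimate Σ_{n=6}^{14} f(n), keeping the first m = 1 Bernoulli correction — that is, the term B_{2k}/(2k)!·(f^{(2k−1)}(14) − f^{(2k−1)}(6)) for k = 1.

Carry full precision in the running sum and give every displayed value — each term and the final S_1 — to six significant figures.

S_1 ≈ 10800.0

Integral: ∫_6^14 x^3 dx = 9280.00.
Boundary: ½(f(6) + f(14)) = ½(216.000 + 2744.00) = 1480.00.
Running total after boundary: 10760.0.
Correction k=1: B_{2}/2! · (f^{(1)}(14) − f^{(1)}(6)) = 1/12 · (588.000 − 108.000) = 40.0000.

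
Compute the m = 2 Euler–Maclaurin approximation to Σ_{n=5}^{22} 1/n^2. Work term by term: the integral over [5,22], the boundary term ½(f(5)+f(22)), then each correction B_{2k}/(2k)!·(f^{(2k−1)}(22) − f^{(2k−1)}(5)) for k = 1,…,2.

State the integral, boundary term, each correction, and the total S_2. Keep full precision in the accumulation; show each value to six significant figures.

S_2 ≈ 0.176886

Integral: ∫_5^22 1/x^2 dx = 0.154545.
½[f(5) + f(22)] = ½[0.0400000 + 0.00206612] = 0.0210331.
Running total after boundary: 0.175579.
Order-1 term: 1/12 · (-0.000187829 − (-0.0160000)) = 0.00131768.
After k=1: 0.176896.
Order-2 term: −1/720 · (-4.65691e-06 − (-0.00768000)) = -1.06602e-05.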